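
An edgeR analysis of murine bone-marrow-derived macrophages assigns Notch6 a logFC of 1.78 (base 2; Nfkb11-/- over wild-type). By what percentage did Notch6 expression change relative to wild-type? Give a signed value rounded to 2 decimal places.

243.43%

Fold change = 2^(1.78) = 3.4343
Percent change = (FC − 1) × 100% = (3.4343 − 1) × 100 = 243.43%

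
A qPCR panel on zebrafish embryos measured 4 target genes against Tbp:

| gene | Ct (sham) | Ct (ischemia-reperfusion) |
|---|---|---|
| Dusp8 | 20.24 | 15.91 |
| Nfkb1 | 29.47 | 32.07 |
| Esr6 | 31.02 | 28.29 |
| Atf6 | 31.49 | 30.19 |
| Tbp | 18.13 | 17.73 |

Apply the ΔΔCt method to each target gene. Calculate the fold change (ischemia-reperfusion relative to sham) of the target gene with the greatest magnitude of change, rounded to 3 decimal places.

15.242

Dusp8: ΔΔCt = (15.91−17.73) − (20.24−18.13) = -1.82 − 2.11 = -3.93; fold change = 2^3.93 = 15.242
Nfkb1: ΔΔCt = (32.07−17.73) − (29.47−18.13) = 14.34 − 11.34 = 3.00; fold change = 2^-3.00 = 0.125
Esr6: ΔΔCt = (28.29−17.73) − (31.02−18.13) = 10.56 − 12.89 = -2.33; fold change = 2^2.33 = 5.028
Atf6: ΔΔCt = (30.19−17.73) − (31.49−18.13) = 12.46 − 13.36 = -0.90; fold change = 2^0.90 = 1.866
Dusp8 has the largest |ΔΔCt| = 3.93.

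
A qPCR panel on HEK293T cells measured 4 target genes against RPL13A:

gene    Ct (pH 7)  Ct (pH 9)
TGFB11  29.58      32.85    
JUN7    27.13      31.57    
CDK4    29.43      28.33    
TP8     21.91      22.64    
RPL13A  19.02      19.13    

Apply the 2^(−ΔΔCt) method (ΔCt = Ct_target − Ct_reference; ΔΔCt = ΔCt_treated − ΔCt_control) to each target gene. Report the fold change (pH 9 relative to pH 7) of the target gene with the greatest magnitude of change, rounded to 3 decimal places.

0.050

TGFB11: ΔΔCt = (32.85−19.13) − (29.58−19.02) = 13.72 − 10.56 = 3.16; fold change = 2^-3.16 = 0.112
JUN7: ΔΔCt = (31.57−19.13) − (27.13−19.02) = 12.44 − 8.11 = 4.33; fold change = 2^-4.33 = 0.050
CDK4: ΔΔCt = (28.33−19.13) − (29.43−19.02) = 9.20 − 10.41 = -1.21; fold change = 2^1.21 = 2.313
TP8: ΔΔCt = (22.64−19.13) − (21.91−19.02) = 3.51 − 2.89 = 0.62; fold change = 2^-0.62 = 0.651
JUN7 has the largest |ΔΔCt| = 4.33.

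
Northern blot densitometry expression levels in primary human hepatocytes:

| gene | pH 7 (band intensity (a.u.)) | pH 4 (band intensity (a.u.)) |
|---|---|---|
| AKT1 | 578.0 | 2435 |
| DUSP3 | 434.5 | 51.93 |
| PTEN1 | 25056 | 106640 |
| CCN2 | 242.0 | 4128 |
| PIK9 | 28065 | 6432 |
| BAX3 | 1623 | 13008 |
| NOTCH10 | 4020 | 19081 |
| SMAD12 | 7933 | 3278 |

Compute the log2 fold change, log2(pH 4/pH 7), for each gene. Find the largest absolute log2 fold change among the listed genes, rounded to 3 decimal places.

4.092

log2(2435/578.0) = 2.075  (AKT1)
log2(51.93/434.5) = -3.065  (DUSP3)
log2(106640/25056) = 2.090  (PTEN1)
log2(4128/242.0) = 4.092  (CCN2)
log2(6432/28065) = -2.125  (PIK9)
log2(13008/1623) = 3.003  (BAX3)
log2(19081/4020) = 2.247  (NOTCH10)
log2(3278/7933) = -1.275  (SMAD12)
The largest magnitude belongs to CCN2.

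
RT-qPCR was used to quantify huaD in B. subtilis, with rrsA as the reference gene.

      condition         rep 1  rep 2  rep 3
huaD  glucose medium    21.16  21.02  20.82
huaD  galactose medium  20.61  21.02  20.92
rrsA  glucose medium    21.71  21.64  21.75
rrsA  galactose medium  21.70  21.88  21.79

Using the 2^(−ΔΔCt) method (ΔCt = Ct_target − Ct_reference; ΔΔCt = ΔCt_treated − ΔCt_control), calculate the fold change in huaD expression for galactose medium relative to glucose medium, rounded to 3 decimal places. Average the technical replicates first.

Mean Ct: huaD glucose medium 21.000; huaD galactose medium 20.850; rrsA glucose medium 21.700; rrsA galactose medium 21.790
ΔCt(glucose medium) = 21.000 − 21.700 = -0.700
ΔCt(galactose medium) = 20.850 − 21.790 = -0.940
ΔΔCt = -0.940 − (-0.700) = -0.240
Fold change = 2^(−(-0.240)) = 2^0.240 = 1.1810

1.181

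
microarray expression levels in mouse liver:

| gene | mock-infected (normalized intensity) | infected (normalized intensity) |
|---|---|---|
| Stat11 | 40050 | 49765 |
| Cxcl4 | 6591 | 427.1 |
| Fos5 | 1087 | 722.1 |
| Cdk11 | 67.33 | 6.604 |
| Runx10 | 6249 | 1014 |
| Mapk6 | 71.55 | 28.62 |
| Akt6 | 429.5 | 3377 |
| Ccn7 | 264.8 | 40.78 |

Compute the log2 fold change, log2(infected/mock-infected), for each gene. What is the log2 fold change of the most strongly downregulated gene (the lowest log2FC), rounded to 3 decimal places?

-3.948

log2(49765/40050) = 0.313  (Stat11)
log2(427.1/6591) = -3.948  (Cxcl4)
log2(722.1/1087) = -0.590  (Fos5)
log2(6.604/67.33) = -3.350  (Cdk11)
log2(1014/6249) = -2.624  (Runx10)
log2(28.62/71.55) = -1.322  (Mapk6)
log2(3377/429.5) = 2.975  (Akt6)
log2(40.78/264.8) = -2.699  (Ccn7)
Cxcl4 is most strongly downregulated.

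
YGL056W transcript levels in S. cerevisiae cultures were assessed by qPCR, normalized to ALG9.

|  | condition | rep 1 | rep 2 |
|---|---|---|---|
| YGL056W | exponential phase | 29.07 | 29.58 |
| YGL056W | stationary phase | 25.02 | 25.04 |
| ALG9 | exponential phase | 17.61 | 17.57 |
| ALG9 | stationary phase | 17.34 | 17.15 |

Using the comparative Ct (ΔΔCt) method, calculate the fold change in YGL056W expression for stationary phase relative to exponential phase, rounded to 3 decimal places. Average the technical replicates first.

Mean Ct: YGL056W exponential phase 29.325; YGL056W stationary phase 25.030; ALG9 exponential phase 17.590; ALG9 stationary phase 17.245
ΔCt(exponential phase) = 29.325 − 17.590 = 11.735
ΔCt(stationary phase) = 25.030 − 17.245 = 7.785
ΔΔCt = 7.785 − 11.735 = -3.950
Fold change = 2^(−(-3.950)) = 2^3.950 = 15.4550

15.455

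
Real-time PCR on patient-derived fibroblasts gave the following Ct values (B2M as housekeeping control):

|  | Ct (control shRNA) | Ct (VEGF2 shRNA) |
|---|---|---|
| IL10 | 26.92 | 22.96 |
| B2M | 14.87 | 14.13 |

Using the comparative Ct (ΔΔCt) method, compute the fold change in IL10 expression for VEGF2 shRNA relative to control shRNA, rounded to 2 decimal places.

ΔCt(control shRNA) = 26.920 − 14.870 = 12.050
ΔCt(VEGF2 shRNA) = 22.960 − 14.130 = 8.830
ΔΔCt = 8.830 − 12.050 = -3.220
Fold change = 2^(−(-3.220)) = 2^3.220 = 9.318

9.32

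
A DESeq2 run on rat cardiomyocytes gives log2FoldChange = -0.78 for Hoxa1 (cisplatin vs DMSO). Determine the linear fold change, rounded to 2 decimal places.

0.58

Fold change = 2^(-0.78) = 0.582
That is, Hoxa1 drops to 58.2% of the DMSO level.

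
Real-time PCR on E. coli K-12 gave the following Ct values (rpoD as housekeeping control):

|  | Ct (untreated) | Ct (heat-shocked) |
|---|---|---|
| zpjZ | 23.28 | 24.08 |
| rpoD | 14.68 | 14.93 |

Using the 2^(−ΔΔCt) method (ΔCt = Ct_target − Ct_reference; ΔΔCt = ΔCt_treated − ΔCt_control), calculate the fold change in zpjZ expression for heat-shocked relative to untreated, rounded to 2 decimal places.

ΔCt(untreated) = 23.280 − 14.680 = 8.600
ΔCt(heat-shocked) = 24.080 − 14.930 = 9.150
ΔΔCt = 9.150 − 8.600 = 0.550
Fold change = 2^(−0.550) = 0.683

0.68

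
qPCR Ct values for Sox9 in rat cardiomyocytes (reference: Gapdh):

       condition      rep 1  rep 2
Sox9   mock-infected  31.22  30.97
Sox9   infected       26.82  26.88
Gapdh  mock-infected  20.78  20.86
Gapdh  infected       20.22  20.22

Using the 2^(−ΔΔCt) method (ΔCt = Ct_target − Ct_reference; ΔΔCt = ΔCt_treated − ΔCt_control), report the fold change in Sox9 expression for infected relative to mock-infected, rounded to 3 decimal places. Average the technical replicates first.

12.510

Mean Ct: Sox9 mock-infected 31.095; Sox9 infected 26.850; Gapdh mock-infected 20.820; Gapdh infected 20.220
ΔCt(mock-infected) = 31.095 − 20.820 = 10.275
ΔCt(infected) = 26.850 − 20.220 = 6.630
ΔΔCt = 6.630 − 10.275 = -3.645
Fold change = 2^(−(-3.645)) = 2^3.645 = 12.5099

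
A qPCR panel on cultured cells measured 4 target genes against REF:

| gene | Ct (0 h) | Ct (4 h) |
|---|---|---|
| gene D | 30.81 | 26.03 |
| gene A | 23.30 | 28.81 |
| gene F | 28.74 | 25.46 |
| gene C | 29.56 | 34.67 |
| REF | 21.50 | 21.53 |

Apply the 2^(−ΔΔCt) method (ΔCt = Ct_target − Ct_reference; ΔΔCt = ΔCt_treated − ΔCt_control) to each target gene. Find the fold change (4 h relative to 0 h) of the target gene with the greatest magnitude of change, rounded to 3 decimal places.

0.022

gene D: ΔΔCt = (26.03−21.53) − (30.81−21.50) = 4.50 − 9.31 = -4.81; fold change = 2^4.81 = 28.051
gene A: ΔΔCt = (28.81−21.53) − (23.30−21.50) = 7.28 − 1.80 = 5.48; fold change = 2^-5.48 = 0.022
gene F: ΔΔCt = (25.46−21.53) − (28.74−21.50) = 3.93 − 7.24 = -3.31; fold change = 2^3.31 = 9.918
gene C: ΔΔCt = (34.67−21.53) − (29.56−21.50) = 13.14 − 8.06 = 5.08; fold change = 2^-5.08 = 0.030
gene A has the largest |ΔΔCt| = 5.48.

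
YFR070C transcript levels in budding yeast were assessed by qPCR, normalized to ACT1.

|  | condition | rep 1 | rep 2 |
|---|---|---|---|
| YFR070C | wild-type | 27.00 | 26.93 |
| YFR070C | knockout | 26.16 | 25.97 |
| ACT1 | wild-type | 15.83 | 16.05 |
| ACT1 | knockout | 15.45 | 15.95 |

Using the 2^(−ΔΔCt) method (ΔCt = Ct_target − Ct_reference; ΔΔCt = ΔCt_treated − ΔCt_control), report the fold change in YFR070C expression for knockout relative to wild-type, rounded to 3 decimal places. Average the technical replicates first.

Mean Ct: YFR070C wild-type 26.965; YFR070C knockout 26.065; ACT1 wild-type 15.940; ACT1 knockout 15.700
ΔCt(wild-type) = 26.965 − 15.940 = 11.025
ΔCt(knockout) = 26.065 − 15.700 = 10.365
ΔΔCt = 10.365 − 11.025 = -0.660
Fold change = 2^(−(-0.660)) = 2^0.660 = 1.5801

1.580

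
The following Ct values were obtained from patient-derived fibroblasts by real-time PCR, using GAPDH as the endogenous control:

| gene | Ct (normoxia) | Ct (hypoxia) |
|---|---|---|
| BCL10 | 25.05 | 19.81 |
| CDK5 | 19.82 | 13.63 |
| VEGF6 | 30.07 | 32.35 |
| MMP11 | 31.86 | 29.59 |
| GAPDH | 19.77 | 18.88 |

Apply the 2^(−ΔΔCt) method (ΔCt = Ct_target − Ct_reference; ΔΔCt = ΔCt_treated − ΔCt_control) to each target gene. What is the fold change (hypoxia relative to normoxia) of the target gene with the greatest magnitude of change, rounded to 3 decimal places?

BCL10: ΔΔCt = (19.81−18.88) − (25.05−19.77) = 0.93 − 5.28 = -4.35; fold change = 2^4.35 = 20.393
CDK5: ΔΔCt = (13.63−18.88) − (19.82−19.77) = -5.25 − 0.05 = -5.30; fold change = 2^5.30 = 39.397
VEGF6: ΔΔCt = (32.35−18.88) − (30.07−19.77) = 13.47 − 10.30 = 3.17; fold change = 2^-3.17 = 0.111
MMP11: ΔΔCt = (29.59−18.88) − (31.86−19.77) = 10.71 − 12.09 = -1.38; fold change = 2^1.38 = 2.603
CDK5 has the largest |ΔΔCt| = 5.30.

39.397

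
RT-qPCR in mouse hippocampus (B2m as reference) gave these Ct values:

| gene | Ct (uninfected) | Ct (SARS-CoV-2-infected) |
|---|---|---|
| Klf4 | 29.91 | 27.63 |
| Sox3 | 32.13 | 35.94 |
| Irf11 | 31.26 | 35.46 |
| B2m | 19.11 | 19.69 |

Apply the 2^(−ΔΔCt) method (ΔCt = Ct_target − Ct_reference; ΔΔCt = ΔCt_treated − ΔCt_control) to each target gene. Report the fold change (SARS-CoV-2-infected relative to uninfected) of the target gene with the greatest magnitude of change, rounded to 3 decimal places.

0.081

Klf4: ΔΔCt = (27.63−19.69) − (29.91−19.11) = 7.94 − 10.80 = -2.86; fold change = 2^2.86 = 7.260
Sox3: ΔΔCt = (35.94−19.69) − (32.13−19.11) = 16.25 − 13.02 = 3.23; fold change = 2^-3.23 = 0.107
Irf11: ΔΔCt = (35.46−19.69) − (31.26−19.11) = 15.77 − 12.15 = 3.62; fold change = 2^-3.62 = 0.081
Irf11 has the largest |ΔΔCt| = 3.62.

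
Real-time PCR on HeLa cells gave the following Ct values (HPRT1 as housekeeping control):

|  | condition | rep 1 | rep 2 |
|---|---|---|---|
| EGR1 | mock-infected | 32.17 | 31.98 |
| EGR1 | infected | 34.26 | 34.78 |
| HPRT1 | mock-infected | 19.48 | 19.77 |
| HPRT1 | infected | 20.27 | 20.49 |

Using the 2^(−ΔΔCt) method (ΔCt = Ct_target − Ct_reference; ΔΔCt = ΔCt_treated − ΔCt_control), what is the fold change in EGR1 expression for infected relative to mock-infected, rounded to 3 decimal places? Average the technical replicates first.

Mean Ct: EGR1 mock-infected 32.075; EGR1 infected 34.520; HPRT1 mock-infected 19.625; HPRT1 infected 20.380
ΔCt(mock-infected) = 32.075 − 19.625 = 12.450
ΔCt(infected) = 34.520 − 20.380 = 14.140
ΔΔCt = 14.140 − 12.450 = 1.690
Fold change = 2^(−1.690) = 0.3099

0.310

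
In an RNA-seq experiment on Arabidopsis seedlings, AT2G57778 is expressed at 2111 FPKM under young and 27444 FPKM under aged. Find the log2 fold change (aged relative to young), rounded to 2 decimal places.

Fold change = 27444 / 2111 = 13.0005
log2(13.0005) = 3.700

3.70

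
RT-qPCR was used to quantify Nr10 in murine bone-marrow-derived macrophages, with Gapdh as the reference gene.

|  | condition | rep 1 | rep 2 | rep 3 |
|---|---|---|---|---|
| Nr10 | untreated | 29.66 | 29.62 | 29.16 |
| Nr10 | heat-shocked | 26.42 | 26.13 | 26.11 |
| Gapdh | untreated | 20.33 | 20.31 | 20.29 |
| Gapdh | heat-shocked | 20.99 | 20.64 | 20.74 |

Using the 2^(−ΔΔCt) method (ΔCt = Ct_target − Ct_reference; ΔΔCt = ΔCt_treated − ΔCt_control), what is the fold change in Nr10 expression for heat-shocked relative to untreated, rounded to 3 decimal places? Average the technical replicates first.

Mean Ct: Nr10 untreated 29.480; Nr10 heat-shocked 26.220; Gapdh untreated 20.310; Gapdh heat-shocked 20.790
ΔCt(untreated) = 29.480 − 20.310 = 9.170
ΔCt(heat-shocked) = 26.220 − 20.790 = 5.430
ΔΔCt = 5.430 − 9.170 = -3.740
Fold change = 2^(−(-3.740)) = 2^3.740 = 13.3614

13.361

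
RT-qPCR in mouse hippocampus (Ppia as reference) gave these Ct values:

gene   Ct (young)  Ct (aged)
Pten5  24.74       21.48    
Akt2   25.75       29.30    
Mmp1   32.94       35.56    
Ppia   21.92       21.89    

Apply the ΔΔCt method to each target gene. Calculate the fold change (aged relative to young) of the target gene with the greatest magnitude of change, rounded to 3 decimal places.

0.084

Pten5: ΔΔCt = (21.48−21.89) − (24.74−21.92) = -0.41 − 2.82 = -3.23; fold change = 2^3.23 = 9.383
Akt2: ΔΔCt = (29.30−21.89) − (25.75−21.92) = 7.41 − 3.83 = 3.58; fold change = 2^-3.58 = 0.084
Mmp1: ΔΔCt = (35.56−21.89) − (32.94−21.92) = 13.67 − 11.02 = 2.65; fold change = 2^-2.65 = 0.159
Akt2 has the largest |ΔΔCt| = 3.58.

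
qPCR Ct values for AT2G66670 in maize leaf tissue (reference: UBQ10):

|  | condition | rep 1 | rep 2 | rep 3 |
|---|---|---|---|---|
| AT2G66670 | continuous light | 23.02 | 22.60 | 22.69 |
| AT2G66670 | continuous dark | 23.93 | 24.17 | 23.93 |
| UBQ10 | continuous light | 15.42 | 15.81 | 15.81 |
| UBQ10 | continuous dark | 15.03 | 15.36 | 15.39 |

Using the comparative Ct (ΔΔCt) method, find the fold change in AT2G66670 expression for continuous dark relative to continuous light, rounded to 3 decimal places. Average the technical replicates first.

Mean Ct: AT2G66670 continuous light 22.770; AT2G66670 continuous dark 24.010; UBQ10 continuous light 15.680; UBQ10 continuous dark 15.260
ΔCt(continuous light) = 22.770 − 15.680 = 7.090
ΔCt(continuous dark) = 24.010 − 15.260 = 8.750
ΔΔCt = 8.750 − 7.090 = 1.660
Fold change = 2^(−1.660) = 0.3164

0.316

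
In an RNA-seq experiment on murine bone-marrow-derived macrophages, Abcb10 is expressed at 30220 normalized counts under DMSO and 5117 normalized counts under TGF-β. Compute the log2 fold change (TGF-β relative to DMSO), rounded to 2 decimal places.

Fold change = 5117 / 30220 = 0.1693
log2(0.1693) = -2.562

-2.56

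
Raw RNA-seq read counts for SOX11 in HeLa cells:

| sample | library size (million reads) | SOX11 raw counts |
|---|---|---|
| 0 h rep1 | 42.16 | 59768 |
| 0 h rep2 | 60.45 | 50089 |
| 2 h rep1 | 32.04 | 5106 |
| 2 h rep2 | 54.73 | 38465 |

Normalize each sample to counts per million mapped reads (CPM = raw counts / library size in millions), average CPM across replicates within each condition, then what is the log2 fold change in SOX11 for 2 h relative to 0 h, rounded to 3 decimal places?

-1.381

CPM(0 h rep1) = 59768 / 42.16 = 1417.6471
CPM(0 h rep2) = 50089 / 60.45 = 828.6022
CPM(2 h rep1) = 5106 / 32.04 = 159.3633
CPM(2 h rep2) = 38465 / 54.73 = 702.8138
mean CPM(0 h) = 1123.1246; mean CPM(2 h) = 431.0886
Fold change = 431.0886 / 1123.1246 = 0.38383
log2(0.38383) = -1.3815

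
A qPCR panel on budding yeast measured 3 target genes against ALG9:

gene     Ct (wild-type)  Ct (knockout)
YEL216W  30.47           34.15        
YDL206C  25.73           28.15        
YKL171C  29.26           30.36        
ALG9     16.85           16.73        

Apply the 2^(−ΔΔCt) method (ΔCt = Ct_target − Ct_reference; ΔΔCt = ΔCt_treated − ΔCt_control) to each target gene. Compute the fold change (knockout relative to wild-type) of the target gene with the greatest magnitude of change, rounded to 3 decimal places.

0.072

YEL216W: ΔΔCt = (34.15−16.73) − (30.47−16.85) = 17.42 − 13.62 = 3.80; fold change = 2^-3.80 = 0.072
YDL206C: ΔΔCt = (28.15−16.73) − (25.73−16.85) = 11.42 − 8.88 = 2.54; fold change = 2^-2.54 = 0.172
YKL171C: ΔΔCt = (30.36−16.73) − (29.26−16.85) = 13.63 − 12.41 = 1.22; fold change = 2^-1.22 = 0.429
YEL216W has the largest |ΔΔCt| = 3.80.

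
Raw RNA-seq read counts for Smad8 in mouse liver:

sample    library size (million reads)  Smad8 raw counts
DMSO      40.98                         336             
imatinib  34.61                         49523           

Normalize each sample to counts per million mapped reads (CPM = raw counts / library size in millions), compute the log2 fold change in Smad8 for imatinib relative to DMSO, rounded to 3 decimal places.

7.447

CPM(DMSO) = 336 / 40.98 = 8.1991
CPM(imatinib) = 49523 / 34.61 = 1430.8870
Fold change = 1430.8870 / 8.1991 = 174.51711
log2(174.51711) = 7.4472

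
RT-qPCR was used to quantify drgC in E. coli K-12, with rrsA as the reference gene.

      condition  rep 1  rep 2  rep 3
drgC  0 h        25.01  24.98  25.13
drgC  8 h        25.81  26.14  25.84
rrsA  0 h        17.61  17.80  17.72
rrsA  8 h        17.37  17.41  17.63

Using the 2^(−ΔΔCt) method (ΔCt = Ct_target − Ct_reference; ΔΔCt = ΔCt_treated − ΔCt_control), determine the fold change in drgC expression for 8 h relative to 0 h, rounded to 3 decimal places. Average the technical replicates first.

0.457

Mean Ct: drgC 0 h 25.040; drgC 8 h 25.930; rrsA 0 h 17.710; rrsA 8 h 17.470
ΔCt(0 h) = 25.040 − 17.710 = 7.330
ΔCt(8 h) = 25.930 − 17.470 = 8.460
ΔΔCt = 8.460 − 7.330 = 1.130
Fold change = 2^(−1.130) = 0.4569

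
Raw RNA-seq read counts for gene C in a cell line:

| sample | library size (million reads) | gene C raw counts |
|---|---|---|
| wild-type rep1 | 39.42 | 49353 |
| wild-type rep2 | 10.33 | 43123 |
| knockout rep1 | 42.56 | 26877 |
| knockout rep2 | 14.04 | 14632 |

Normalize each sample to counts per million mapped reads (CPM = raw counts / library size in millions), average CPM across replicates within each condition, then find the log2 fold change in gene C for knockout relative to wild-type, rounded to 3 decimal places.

CPM(wild-type rep1) = 49353 / 39.42 = 1251.9787
CPM(wild-type rep2) = 43123 / 10.33 = 4174.5402
CPM(knockout rep1) = 26877 / 42.56 = 631.5085
CPM(knockout rep2) = 14632 / 14.04 = 1042.1652
mean CPM(wild-type) = 2713.2594; mean CPM(knockout) = 836.8369
Fold change = 836.8369 / 2713.2594 = 0.30842
log2(0.30842) = -1.6970

-1.697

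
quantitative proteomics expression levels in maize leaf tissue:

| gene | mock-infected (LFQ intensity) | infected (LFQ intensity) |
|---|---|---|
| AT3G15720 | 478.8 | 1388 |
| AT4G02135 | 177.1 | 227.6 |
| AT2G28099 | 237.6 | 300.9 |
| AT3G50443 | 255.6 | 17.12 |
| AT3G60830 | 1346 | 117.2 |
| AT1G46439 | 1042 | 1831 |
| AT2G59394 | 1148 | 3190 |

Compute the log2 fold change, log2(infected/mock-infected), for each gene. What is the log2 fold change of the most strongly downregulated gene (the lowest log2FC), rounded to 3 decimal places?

log2(1388/478.8) = 1.536  (AT3G15720)
log2(227.6/177.1) = 0.362  (AT4G02135)
log2(300.9/237.6) = 0.341  (AT2G28099)
log2(17.12/255.6) = -3.900  (AT3G50443)
log2(117.2/1346) = -3.522  (AT3G60830)
log2(1831/1042) = 0.813  (AT1G46439)
log2(3190/1148) = 1.474  (AT2G59394)
AT3G50443 is most strongly downregulated.

-3.900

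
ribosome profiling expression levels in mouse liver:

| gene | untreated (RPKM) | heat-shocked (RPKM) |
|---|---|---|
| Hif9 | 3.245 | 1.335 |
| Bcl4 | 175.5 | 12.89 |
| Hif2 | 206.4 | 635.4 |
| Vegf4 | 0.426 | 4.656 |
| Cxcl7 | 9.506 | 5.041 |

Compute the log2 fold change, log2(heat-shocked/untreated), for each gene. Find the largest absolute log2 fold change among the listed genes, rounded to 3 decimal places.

log2(1.335/3.245) = -1.281  (Hif9)
log2(12.89/175.5) = -3.767  (Bcl4)
log2(635.4/206.4) = 1.622  (Hif2)
log2(4.656/0.426) = 3.450  (Vegf4)
log2(5.041/9.506) = -0.915  (Cxcl7)
The largest magnitude belongs to Bcl4.

3.767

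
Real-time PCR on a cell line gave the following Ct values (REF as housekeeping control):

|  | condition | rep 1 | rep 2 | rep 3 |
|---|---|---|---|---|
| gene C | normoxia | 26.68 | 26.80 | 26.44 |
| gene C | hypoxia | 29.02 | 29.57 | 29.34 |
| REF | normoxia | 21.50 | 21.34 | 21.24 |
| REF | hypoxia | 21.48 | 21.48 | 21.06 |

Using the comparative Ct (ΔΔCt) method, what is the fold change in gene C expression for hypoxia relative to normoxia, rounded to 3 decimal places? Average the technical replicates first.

0.155

Mean Ct: gene C normoxia 26.640; gene C hypoxia 29.310; REF normoxia 21.360; REF hypoxia 21.340
ΔCt(normoxia) = 26.640 − 21.360 = 5.280
ΔCt(hypoxia) = 29.310 − 21.340 = 7.970
ΔΔCt = 7.970 − 5.280 = 2.690
Fold change = 2^(−2.690) = 0.1550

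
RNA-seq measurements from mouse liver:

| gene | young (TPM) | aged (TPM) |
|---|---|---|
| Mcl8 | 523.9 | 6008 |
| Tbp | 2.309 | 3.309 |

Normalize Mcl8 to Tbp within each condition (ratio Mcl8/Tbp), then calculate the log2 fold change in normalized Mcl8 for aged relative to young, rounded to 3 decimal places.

3.000

Mcl8/Tbp (young) = 523.9 / 2.309 = 226.89
Mcl8/Tbp (aged) = 6008 / 3.309 = 1815.7
Fold change = 1815.7 / 226.89 = 8.0022
log2(8.0022) = 3.0004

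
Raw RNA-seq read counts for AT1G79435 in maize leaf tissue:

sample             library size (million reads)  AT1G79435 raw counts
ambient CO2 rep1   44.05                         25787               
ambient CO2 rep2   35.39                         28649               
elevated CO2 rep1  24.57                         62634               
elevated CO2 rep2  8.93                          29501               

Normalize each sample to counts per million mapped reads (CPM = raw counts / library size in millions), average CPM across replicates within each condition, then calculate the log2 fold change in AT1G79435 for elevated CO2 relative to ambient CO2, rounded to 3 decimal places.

CPM(ambient CO2 rep1) = 25787 / 44.05 = 585.4030
CPM(ambient CO2 rep2) = 28649 / 35.39 = 809.5225
CPM(elevated CO2 rep1) = 62634 / 24.57 = 2549.2063
CPM(elevated CO2 rep2) = 29501 / 8.93 = 3303.5834
mean CPM(ambient CO2) = 697.4627; mean CPM(elevated CO2) = 2926.3949
Fold change = 2926.3949 / 697.4627 = 4.19577
log2(4.19577) = 2.0689

2.069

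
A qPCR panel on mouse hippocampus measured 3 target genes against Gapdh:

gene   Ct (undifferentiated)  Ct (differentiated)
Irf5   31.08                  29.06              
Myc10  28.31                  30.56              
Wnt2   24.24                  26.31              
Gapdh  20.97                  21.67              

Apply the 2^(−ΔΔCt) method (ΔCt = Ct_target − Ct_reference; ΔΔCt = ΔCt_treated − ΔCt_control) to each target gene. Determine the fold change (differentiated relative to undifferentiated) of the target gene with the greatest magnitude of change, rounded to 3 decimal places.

6.589

Irf5: ΔΔCt = (29.06−21.67) − (31.08−20.97) = 7.39 − 10.11 = -2.72; fold change = 2^2.72 = 6.589
Myc10: ΔΔCt = (30.56−21.67) − (28.31−20.97) = 8.89 − 7.34 = 1.55; fold change = 2^-1.55 = 0.342
Wnt2: ΔΔCt = (26.31−21.67) − (24.24−20.97) = 4.64 − 3.27 = 1.37; fold change = 2^-1.37 = 0.387
Irf5 has the largest |ΔΔCt| = 2.72.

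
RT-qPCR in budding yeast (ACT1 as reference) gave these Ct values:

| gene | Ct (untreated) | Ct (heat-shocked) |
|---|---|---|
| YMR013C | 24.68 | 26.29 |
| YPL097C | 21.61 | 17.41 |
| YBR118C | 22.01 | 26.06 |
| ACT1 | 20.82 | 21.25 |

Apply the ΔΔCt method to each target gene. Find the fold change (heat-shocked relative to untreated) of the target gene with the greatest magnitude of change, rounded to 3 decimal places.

YMR013C: ΔΔCt = (26.29−21.25) − (24.68−20.82) = 5.04 − 3.86 = 1.18; fold change = 2^-1.18 = 0.441
YPL097C: ΔΔCt = (17.41−21.25) − (21.61−20.82) = -3.84 − 0.79 = -4.63; fold change = 2^4.63 = 24.761
YBR118C: ΔΔCt = (26.06−21.25) − (22.01−20.82) = 4.81 − 1.19 = 3.62; fold change = 2^-3.62 = 0.081
YPL097C has the largest |ΔΔCt| = 4.63.

24.761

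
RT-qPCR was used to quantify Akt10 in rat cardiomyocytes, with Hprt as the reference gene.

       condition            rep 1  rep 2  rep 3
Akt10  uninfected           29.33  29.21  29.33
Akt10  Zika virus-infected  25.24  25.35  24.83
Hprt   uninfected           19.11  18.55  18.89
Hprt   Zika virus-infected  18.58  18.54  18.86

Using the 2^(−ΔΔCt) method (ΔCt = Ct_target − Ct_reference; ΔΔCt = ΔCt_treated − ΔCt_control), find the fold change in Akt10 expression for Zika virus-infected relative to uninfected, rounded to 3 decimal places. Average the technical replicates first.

Mean Ct: Akt10 uninfected 29.290; Akt10 Zika virus-infected 25.140; Hprt uninfected 18.850; Hprt Zika virus-infected 18.660
ΔCt(uninfected) = 29.290 − 18.850 = 10.440
ΔCt(Zika virus-infected) = 25.140 − 18.660 = 6.480
ΔΔCt = 6.480 − 10.440 = -3.960
Fold change = 2^(−(-3.960)) = 2^3.960 = 15.5625

15.562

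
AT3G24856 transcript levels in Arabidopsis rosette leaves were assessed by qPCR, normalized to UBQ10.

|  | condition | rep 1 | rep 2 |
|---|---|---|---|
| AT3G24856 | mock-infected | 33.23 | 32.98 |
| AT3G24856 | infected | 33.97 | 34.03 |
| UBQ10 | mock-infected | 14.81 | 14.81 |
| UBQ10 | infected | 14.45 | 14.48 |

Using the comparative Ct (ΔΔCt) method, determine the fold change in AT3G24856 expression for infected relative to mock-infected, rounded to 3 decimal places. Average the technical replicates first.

Mean Ct: AT3G24856 mock-infected 33.105; AT3G24856 infected 34.000; UBQ10 mock-infected 14.810; UBQ10 infected 14.465
ΔCt(mock-infected) = 33.105 − 14.810 = 18.295
ΔCt(infected) = 34.000 − 14.465 = 19.535
ΔΔCt = 19.535 − 18.295 = 1.240
Fold change = 2^(−1.240) = 0.4234

0.423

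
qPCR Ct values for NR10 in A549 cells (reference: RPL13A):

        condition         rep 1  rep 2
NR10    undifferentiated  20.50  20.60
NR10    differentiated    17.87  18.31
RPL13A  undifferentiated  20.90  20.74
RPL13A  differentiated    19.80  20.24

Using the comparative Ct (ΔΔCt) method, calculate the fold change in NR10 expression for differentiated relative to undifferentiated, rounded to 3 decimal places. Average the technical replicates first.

Mean Ct: NR10 undifferentiated 20.550; NR10 differentiated 18.090; RPL13A undifferentiated 20.820; RPL13A differentiated 20.020
ΔCt(undifferentiated) = 20.550 − 20.820 = -0.270
ΔCt(differentiated) = 18.090 − 20.020 = -1.930
ΔΔCt = -1.930 − (-0.270) = -1.660
Fold change = 2^(−(-1.660)) = 2^1.660 = 3.1602

3.160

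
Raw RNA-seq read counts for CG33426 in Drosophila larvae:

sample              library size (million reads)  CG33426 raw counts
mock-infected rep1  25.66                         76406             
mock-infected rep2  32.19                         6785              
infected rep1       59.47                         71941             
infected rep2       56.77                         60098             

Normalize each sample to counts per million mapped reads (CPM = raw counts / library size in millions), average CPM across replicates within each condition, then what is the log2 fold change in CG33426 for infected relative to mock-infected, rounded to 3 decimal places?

-0.491

CPM(mock-infected rep1) = 76406 / 25.66 = 2977.6306
CPM(mock-infected rep2) = 6785 / 32.19 = 210.7797
CPM(infected rep1) = 71941 / 59.47 = 1209.7024
CPM(infected rep2) = 60098 / 56.77 = 1058.6225
mean CPM(mock-infected) = 1594.2051; mean CPM(infected) = 1134.1624
Fold change = 1134.1624 / 1594.2051 = 0.71143
log2(0.71143) = -0.4912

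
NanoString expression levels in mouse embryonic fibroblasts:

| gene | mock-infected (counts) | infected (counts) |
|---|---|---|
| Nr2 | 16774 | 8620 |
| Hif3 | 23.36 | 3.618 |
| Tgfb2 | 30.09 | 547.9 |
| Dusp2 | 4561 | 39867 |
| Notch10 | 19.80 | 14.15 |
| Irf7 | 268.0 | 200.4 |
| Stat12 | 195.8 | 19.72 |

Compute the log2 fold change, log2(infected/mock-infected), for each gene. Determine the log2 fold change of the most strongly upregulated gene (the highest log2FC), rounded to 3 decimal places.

log2(8620/16774) = -0.960  (Nr2)
log2(3.618/23.36) = -2.691  (Hif3)
log2(547.9/30.09) = 4.187  (Tgfb2)
log2(39867/4561) = 3.128  (Dusp2)
log2(14.15/19.80) = -0.485  (Notch10)
log2(200.4/268.0) = -0.419  (Irf7)
log2(19.72/195.8) = -3.312  (Stat12)
Tgfb2 is most strongly upregulated.

4.187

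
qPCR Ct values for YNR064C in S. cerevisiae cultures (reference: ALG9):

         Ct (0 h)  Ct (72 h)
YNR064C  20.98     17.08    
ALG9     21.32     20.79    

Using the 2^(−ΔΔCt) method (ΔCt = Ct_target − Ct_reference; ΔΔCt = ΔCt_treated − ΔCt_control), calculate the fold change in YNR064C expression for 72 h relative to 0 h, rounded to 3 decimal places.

ΔCt(0 h) = 20.980 − 21.320 = -0.340
ΔCt(72 h) = 17.080 − 20.790 = -3.710
ΔΔCt = -3.710 − (-0.340) = -3.370
Fold change = 2^(−(-3.370)) = 2^3.370 = 10.3388

10.339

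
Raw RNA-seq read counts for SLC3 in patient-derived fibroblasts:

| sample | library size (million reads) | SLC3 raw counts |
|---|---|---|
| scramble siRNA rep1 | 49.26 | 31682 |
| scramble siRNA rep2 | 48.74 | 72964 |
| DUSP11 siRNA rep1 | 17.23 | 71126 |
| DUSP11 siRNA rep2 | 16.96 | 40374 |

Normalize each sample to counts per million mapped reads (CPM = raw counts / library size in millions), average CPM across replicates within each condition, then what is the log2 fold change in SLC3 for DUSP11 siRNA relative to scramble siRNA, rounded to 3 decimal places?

CPM(scramble siRNA rep1) = 31682 / 49.26 = 643.1587
CPM(scramble siRNA rep2) = 72964 / 48.74 = 1497.0045
CPM(DUSP11 siRNA rep1) = 71126 / 17.23 = 4128.0325
CPM(DUSP11 siRNA rep2) = 40374 / 16.96 = 2380.5425
mean CPM(scramble siRNA) = 1070.0816; mean CPM(DUSP11 siRNA) = 3254.2875
Fold change = 3254.2875 / 1070.0816 = 3.04116
log2(3.04116) = 1.6046

1.605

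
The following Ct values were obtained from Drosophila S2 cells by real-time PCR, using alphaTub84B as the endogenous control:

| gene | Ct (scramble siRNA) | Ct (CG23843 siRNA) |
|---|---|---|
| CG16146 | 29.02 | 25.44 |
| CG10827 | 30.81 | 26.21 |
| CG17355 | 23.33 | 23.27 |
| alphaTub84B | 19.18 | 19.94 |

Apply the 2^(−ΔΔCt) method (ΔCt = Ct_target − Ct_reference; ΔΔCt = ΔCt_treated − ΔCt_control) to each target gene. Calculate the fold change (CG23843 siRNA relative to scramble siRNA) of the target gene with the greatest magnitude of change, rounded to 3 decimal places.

CG16146: ΔΔCt = (25.44−19.94) − (29.02−19.18) = 5.50 − 9.84 = -4.34; fold change = 2^4.34 = 20.252
CG10827: ΔΔCt = (26.21−19.94) − (30.81−19.18) = 6.27 − 11.63 = -5.36; fold change = 2^5.36 = 41.070
CG17355: ΔΔCt = (23.27−19.94) − (23.33−19.18) = 3.33 − 4.15 = -0.82; fold change = 2^0.82 = 1.765
CG10827 has the largest |ΔΔCt| = 5.36.

41.070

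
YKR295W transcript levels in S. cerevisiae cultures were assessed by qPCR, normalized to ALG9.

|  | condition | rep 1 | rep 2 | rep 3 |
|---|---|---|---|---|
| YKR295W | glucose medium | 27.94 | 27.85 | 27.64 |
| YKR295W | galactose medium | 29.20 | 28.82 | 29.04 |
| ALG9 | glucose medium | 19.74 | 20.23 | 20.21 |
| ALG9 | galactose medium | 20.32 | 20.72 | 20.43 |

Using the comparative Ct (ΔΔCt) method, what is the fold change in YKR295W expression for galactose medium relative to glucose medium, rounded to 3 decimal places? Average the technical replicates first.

0.582

Mean Ct: YKR295W glucose medium 27.810; YKR295W galactose medium 29.020; ALG9 glucose medium 20.060; ALG9 galactose medium 20.490
ΔCt(glucose medium) = 27.810 − 20.060 = 7.750
ΔCt(galactose medium) = 29.020 − 20.490 = 8.530
ΔΔCt = 8.530 − 7.750 = 0.780
Fold change = 2^(−0.780) = 0.5824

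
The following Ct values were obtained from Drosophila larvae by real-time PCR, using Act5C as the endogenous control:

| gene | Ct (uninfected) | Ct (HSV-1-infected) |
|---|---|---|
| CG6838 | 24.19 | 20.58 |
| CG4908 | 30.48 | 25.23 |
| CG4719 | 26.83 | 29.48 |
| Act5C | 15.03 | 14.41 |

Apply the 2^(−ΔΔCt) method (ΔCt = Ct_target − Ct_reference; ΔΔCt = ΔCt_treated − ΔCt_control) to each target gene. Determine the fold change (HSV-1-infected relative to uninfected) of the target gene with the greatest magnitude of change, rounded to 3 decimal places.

24.761

CG6838: ΔΔCt = (20.58−14.41) − (24.19−15.03) = 6.17 − 9.16 = -2.99; fold change = 2^2.99 = 7.945
CG4908: ΔΔCt = (25.23−14.41) − (30.48−15.03) = 10.82 − 15.45 = -4.63; fold change = 2^4.63 = 24.761
CG4719: ΔΔCt = (29.48−14.41) − (26.83−15.03) = 15.07 − 11.80 = 3.27; fold change = 2^-3.27 = 0.104
CG4908 has the largest |ΔΔCt| = 4.63.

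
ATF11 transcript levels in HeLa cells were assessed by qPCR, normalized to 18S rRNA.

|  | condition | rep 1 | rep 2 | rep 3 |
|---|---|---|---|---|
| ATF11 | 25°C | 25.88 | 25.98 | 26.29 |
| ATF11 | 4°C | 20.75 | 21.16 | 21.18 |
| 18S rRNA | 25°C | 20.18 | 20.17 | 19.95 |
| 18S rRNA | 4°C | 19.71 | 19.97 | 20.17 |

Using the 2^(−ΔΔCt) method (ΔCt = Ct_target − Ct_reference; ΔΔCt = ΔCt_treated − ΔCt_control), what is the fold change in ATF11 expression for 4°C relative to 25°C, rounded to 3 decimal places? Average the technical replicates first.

Mean Ct: ATF11 25°C 26.050; ATF11 4°C 21.030; 18S rRNA 25°C 20.100; 18S rRNA 4°C 19.950
ΔCt(25°C) = 26.050 − 20.100 = 5.950
ΔCt(4°C) = 21.030 − 19.950 = 1.080
ΔΔCt = 1.080 − 5.950 = -4.870
Fold change = 2^(−(-4.870)) = 2^4.870 = 29.2426

29.243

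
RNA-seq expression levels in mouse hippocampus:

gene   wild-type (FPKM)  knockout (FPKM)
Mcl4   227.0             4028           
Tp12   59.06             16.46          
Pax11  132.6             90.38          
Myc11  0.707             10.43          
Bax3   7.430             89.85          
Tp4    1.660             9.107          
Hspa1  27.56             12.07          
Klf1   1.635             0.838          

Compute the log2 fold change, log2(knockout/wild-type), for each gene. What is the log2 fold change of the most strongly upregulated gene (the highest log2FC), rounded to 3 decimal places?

log2(4028/227.0) = 4.149  (Mcl4)
log2(16.46/59.06) = -1.843  (Tp12)
log2(90.38/132.6) = -0.553  (Pax11)
log2(10.43/0.707) = 3.883  (Myc11)
log2(89.85/7.430) = 3.596  (Bax3)
log2(9.107/1.660) = 2.456  (Tp4)
log2(12.07/27.56) = -1.191  (Hspa1)
log2(0.838/1.635) = -0.964  (Klf1)
Mcl4 is most strongly upregulated.

4.149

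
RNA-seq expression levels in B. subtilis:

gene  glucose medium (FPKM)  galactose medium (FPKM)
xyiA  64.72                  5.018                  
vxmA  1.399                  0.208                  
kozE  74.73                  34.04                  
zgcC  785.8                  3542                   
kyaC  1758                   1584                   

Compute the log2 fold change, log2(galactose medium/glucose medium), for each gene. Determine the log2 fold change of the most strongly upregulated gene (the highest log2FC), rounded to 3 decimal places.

log2(5.018/64.72) = -3.689  (xyiA)
log2(0.208/1.399) = -2.750  (vxmA)
log2(34.04/74.73) = -1.134  (kozE)
log2(3542/785.8) = 2.172  (zgcC)
log2(1584/1758) = -0.150  (kyaC)
zgcC is most strongly upregulated.

2.172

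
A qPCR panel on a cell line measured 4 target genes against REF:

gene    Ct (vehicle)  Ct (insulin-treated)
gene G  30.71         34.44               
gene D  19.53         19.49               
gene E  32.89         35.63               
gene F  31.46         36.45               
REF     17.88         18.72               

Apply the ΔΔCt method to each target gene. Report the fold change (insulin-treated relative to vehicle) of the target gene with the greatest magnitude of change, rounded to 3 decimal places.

0.056

gene G: ΔΔCt = (34.44−18.72) − (30.71−17.88) = 15.72 − 12.83 = 2.89; fold change = 2^-2.89 = 0.135
gene D: ΔΔCt = (19.49−18.72) − (19.53−17.88) = 0.77 − 1.65 = -0.88; fold change = 2^0.88 = 1.840
gene E: ΔΔCt = (35.63−18.72) − (32.89−17.88) = 16.91 − 15.01 = 1.90; fold change = 2^-1.90 = 0.268
gene F: ΔΔCt = (36.45−18.72) − (31.46−17.88) = 17.73 − 13.58 = 4.15; fold change = 2^-4.15 = 0.056
gene F has the largest |ΔΔCt| = 4.15.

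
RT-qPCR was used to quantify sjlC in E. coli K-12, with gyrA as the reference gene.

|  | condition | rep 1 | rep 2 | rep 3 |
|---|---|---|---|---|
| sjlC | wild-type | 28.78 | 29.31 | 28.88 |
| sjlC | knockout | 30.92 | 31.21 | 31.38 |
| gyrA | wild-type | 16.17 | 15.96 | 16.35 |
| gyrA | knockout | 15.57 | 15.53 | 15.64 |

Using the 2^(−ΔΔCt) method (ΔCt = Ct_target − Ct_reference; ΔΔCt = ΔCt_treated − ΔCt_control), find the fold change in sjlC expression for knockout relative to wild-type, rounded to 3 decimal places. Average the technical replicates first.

Mean Ct: sjlC wild-type 28.990; sjlC knockout 31.170; gyrA wild-type 16.160; gyrA knockout 15.580
ΔCt(wild-type) = 28.990 − 16.160 = 12.830
ΔCt(knockout) = 31.170 − 15.580 = 15.590
ΔΔCt = 15.590 − 12.830 = 2.760
Fold change = 2^(−2.760) = 0.1476

0.148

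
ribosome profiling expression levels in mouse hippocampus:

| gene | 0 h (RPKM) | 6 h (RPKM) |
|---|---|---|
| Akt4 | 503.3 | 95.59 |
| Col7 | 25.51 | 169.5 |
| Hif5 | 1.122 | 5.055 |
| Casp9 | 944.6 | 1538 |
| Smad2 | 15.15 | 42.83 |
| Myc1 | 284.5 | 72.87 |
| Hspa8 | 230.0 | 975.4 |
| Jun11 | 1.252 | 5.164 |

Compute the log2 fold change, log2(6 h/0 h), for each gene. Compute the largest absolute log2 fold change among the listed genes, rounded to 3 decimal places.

2.732

log2(95.59/503.3) = -2.396  (Akt4)
log2(169.5/25.51) = 2.732  (Col7)
log2(5.055/1.122) = 2.172  (Hif5)
log2(1538/944.6) = 0.703  (Casp9)
log2(42.83/15.15) = 1.499  (Smad2)
log2(72.87/284.5) = -1.965  (Myc1)
log2(975.4/230.0) = 2.084  (Hspa8)
log2(5.164/1.252) = 2.044  (Jun11)
The largest magnitude belongs to Col7.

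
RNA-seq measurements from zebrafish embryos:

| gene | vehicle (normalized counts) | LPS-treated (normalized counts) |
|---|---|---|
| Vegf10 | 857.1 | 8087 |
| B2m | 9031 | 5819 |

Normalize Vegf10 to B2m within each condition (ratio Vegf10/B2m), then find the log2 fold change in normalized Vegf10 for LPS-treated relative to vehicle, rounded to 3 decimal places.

3.872

Vegf10/B2m (vehicle) = 857.1 / 9031 = 0.094906
Vegf10/B2m (LPS-treated) = 8087 / 5819 = 1.3898
Fold change = 1.3898 / 0.094906 = 14.6435
log2(14.6435) = 3.8722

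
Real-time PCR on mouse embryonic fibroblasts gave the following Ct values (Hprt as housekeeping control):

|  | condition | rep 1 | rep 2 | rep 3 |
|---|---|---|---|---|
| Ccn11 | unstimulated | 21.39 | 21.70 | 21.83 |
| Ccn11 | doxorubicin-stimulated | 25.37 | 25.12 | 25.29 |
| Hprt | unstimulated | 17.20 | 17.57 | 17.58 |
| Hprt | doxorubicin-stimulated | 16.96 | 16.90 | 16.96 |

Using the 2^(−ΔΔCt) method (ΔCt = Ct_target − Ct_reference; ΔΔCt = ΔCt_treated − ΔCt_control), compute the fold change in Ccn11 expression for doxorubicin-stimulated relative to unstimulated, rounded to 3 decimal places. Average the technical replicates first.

Mean Ct: Ccn11 unstimulated 21.640; Ccn11 doxorubicin-stimulated 25.260; Hprt unstimulated 17.450; Hprt doxorubicin-stimulated 16.940
ΔCt(unstimulated) = 21.640 − 17.450 = 4.190
ΔCt(doxorubicin-stimulated) = 25.260 − 16.940 = 8.320
ΔΔCt = 8.320 − 4.190 = 4.130
Fold change = 2^(−4.130) = 0.0571

0.057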